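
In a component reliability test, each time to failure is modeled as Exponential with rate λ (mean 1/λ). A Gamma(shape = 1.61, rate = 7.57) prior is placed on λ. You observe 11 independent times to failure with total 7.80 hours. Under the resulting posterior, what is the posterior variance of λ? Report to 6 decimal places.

0.053379

With a Gamma(shape α, rate β) prior on the exponential rate λ, the posterior after n observations with total T = Σxᵢ is Gamma(α+n, β+T).
Posterior: Gamma(1.61+11, 7.57+7.80) = Gamma(12.61, 15.37).
Var = α/β² = 0.053379.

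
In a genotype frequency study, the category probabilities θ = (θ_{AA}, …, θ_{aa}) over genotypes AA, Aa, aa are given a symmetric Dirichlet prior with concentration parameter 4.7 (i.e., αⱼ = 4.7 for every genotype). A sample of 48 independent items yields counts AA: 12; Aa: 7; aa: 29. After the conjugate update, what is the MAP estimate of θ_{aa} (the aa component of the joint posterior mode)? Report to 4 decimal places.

The Dirichlet prior is conjugate to the Multinomial likelihood: each posterior αⱼ = prior αⱼ + observed count nⱼ.
Posterior concentration: (16.7, 11.7, 33.7), total = 62.1.
Joint mode component: (α_{aa}−1)/(Σα−K) = 32.7/59.1 = 0.5533.

0.5533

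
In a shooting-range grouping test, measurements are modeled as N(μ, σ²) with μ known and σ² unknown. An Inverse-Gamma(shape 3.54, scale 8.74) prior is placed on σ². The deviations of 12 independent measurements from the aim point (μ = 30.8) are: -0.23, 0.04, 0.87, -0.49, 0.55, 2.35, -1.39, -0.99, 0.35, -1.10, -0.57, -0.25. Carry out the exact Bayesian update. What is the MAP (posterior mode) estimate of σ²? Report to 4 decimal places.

1.3752

With known mean μ and an Inverse-Gamma(α, β) prior on σ², the Normal likelihood is conjugate: posterior is Inv-Gamma(α + n/2, β + Σ(xᵢ−μ)²/2).
Σ(xᵢ−μ)² = (-0.23)² + (0.04)² + (0.87)² + (-0.49)² + (0.55)² + (2.35)² + (-1.39)² + (-0.99)² + (0.35)² + (-1.10)² + (-0.57)² + (-0.25)² = 11.5086.
Posterior: Inv-Gamma(3.54 + 12/2, 8.74 + 11.5086/2) = Inv-Gamma(9.54, 14.49430).
Mode = β/(α+1) = 14.49430/10.54 = 1.3752.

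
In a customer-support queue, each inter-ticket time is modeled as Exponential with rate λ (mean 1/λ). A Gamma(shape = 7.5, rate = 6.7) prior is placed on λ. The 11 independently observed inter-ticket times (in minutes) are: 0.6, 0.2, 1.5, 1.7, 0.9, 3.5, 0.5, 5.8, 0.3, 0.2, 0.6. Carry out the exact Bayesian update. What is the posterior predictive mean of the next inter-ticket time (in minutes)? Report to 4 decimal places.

1.2857

With a Gamma(shape α, rate β) prior on the exponential rate λ, the posterior after n observations with total T = Σxᵢ is Gamma(α+n, β+T).
Sum of observations T = 15.8 minutes; n = 11.
Posterior: Gamma(7.5+11, 6.7+15.8) = Gamma(18.5, 22.5).
The predictive distribution for the next observation is Lomax; its mean is β/(α−1) = 22.5/17.5 = 1.2857.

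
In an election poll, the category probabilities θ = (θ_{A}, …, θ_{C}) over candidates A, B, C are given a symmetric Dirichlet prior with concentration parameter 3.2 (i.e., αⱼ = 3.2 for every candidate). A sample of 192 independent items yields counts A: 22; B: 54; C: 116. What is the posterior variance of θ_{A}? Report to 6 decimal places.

0.000540

The Dirichlet prior is conjugate to the Multinomial likelihood: each posterior αⱼ = prior αⱼ + observed count nⱼ.
Posterior concentration: (25.2, 57.2, 119.2), total = 201.6.
Var[θ_j] = α_j(Σα−α_j)/((Σα)²(Σα+1)) = 25.2·176.4/(201.6²·202.6) = 0.000540.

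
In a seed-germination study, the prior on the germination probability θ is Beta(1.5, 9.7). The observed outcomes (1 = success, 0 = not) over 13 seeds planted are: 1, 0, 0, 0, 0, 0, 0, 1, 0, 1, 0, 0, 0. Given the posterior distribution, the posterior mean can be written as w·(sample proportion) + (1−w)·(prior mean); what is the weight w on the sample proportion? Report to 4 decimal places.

0.5372

The Beta prior is conjugate to a Binomial/Bernoulli likelihood; the update adds successes to α and failures to β.
Posterior mean = (α₀+k)/(α₀+β₀+n) = [n/(α₀+β₀+n)]·(k/n) + [(α₀+β₀)/(α₀+β₀+n)]·α₀/(α₀+β₀), so only n and the prior enter the weight.
The weight on the data is w = n/(α₀+β₀+n) = 13/(1.5+9.7+13) = 13/24.2 = 0.5372.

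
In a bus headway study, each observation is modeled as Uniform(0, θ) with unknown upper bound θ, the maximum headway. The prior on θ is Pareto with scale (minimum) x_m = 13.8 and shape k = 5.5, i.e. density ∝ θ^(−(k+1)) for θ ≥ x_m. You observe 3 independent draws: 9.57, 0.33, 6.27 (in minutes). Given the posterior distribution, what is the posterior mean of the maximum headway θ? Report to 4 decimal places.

A Pareto(scale x_m, shape k) prior on the upper bound θ of Uniform(0, θ) is conjugate: posterior is Pareto(max(x_m, max xᵢ), k + n).
Sample maximum = 9.57; prior scale x_m = 13.8 → posterior scale = max = 13.80.
Posterior shape = 5.5 + 3 = 8.5.
E[θ|data] = k·x_m/(k−1) = 8.5·13.80/7.5 = 15.6400.

15.6400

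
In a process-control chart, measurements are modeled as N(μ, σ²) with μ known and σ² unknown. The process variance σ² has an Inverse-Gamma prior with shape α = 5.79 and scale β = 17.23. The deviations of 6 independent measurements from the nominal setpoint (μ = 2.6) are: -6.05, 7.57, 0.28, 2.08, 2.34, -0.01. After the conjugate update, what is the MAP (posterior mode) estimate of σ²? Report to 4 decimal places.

With known mean μ and an Inverse-Gamma(α, β) prior on σ², the Normal likelihood is conjugate: posterior is Inv-Gamma(α + n/2, β + Σ(xᵢ−μ)²/2).
Σ(xᵢ−μ)² = (-6.05)² + (7.57)² + (0.28)² + (2.08)² + (2.34)² + (-0.01)² = 103.7879.
Posterior: Inv-Gamma(5.79 + 6/2, 17.23 + 103.7879/2) = Inv-Gamma(8.79, 69.12395).
Mode = β/(α+1) = 69.12395/9.79 = 7.0607.

7.0607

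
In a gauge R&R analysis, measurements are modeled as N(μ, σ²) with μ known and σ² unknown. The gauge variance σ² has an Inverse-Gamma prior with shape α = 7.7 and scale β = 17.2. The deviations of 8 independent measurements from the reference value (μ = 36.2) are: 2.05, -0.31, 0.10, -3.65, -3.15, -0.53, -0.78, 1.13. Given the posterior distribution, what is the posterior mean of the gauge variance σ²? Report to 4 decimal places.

2.9963

With known mean μ and an Inverse-Gamma(α, β) prior on σ², the Normal likelihood is conjugate: posterior is Inv-Gamma(α + n/2, β + Σ(xᵢ−μ)²/2).
Σ(xᵢ−μ)² = (2.05)² + (-0.31)² + (0.10)² + (-3.65)² + (-3.15)² + (-0.53)² + (-0.78)² + (1.13)² = 29.7198.
Posterior: Inv-Gamma(7.7 + 8/2, 17.2 + 29.7198/2) = Inv-Gamma(11.70, 32.05990).
E[σ²|data] = β/(α−1) = 32.05990/10.70 = 2.9963.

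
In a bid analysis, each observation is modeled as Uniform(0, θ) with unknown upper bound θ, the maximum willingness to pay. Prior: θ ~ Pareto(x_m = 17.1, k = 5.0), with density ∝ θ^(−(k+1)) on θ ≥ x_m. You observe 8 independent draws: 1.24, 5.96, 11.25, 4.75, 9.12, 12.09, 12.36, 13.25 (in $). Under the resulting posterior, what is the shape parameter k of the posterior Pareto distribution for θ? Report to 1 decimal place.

13.0

A Pareto(scale x_m, shape k) prior on the upper bound θ of Uniform(0, θ) is conjugate: posterior is Pareto(max(x_m, max xᵢ), k + n).
Sample maximum = 13.25; prior scale x_m = 17.1 → posterior scale = max = 17.10.
Posterior shape = 5.0 + 8 = 13.0.
Posterior shape k = 13.0.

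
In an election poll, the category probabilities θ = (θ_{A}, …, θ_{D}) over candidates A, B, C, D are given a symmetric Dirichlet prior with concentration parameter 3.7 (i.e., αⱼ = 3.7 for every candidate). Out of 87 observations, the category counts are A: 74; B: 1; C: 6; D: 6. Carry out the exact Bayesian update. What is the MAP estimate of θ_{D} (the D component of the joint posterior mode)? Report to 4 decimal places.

0.0890

The Dirichlet prior is conjugate to the Multinomial likelihood: each posterior αⱼ = prior αⱼ + observed count nⱼ.
Posterior concentration: (77.7, 4.7, 9.7, 9.7), total = 101.8.
Joint mode component: (α_{D}−1)/(Σα−K) = 8.7/97.8 = 0.0890.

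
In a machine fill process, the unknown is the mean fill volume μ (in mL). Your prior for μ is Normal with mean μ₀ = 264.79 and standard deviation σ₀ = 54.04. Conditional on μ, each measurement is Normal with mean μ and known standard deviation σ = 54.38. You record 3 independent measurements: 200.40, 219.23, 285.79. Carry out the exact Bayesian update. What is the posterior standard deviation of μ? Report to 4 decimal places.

27.1472

For Normal data with known variance σ², a Normal(μ₀, σ₀²) prior on μ is conjugate. Posterior precision = 1/σ₀² + n/σ²; posterior mean is the precision-weighted average of μ₀ and x̄.
σ₀² = 54.04² = 2920.3216, σ² = 54.38² = 2957.1844; σ² + n·σ₀² = 2957.1844 + 3·2920.3216 = 11718.1492.
Posterior precision = 1/σ₀² + n/σ² = 1/2920.3216 + 3/2957.1844 = (σ² + n·σ₀²)/(σ₀²σ²) = 11718.1492/(2920.3216·2957.1844); posterior variance σₙ² = σ₀²σ²/(σ² + n·σ₀²) = 2920.3216·2957.1844/11718.1492 = 736.970432.
Posterior SD = √σₙ² = √(2920.3216·2957.1844/11718.1492) = 27.1472.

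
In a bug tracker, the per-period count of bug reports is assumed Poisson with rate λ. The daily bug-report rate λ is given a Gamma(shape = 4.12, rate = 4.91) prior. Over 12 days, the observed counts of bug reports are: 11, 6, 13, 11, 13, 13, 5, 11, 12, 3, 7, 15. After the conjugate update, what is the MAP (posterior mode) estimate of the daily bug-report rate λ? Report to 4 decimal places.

7.2809

With a Gamma(shape α, rate β) prior, the Poisson likelihood is conjugate: the posterior is Gamma(α + ΣXᵢ, β + n).
Sum of counts S = 120 over n = 12 days.
Posterior: Gamma(α+S, β+n) = Gamma(4.12+120, 4.91+12) = Gamma(124.12, 16.91).
Mode of Gamma(α,β) for α≥1 is (α−1)/β = 123.12/16.91 = 7.2809.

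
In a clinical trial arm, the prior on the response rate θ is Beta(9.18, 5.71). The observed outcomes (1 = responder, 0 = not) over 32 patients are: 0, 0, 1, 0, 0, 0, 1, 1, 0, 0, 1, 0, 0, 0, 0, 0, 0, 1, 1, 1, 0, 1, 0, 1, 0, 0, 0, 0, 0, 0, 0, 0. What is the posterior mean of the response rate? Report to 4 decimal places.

0.3877

The Beta prior is conjugate to a Binomial/Bernoulli likelihood; the update adds successes to α and failures to β.
Posterior: Beta(α+k, β+n−k) = Beta(9.18+9, 5.71+23) = Beta(18.18, 28.71).
Posterior mean = α/(α+β) = 18.18/46.89 = 0.3877.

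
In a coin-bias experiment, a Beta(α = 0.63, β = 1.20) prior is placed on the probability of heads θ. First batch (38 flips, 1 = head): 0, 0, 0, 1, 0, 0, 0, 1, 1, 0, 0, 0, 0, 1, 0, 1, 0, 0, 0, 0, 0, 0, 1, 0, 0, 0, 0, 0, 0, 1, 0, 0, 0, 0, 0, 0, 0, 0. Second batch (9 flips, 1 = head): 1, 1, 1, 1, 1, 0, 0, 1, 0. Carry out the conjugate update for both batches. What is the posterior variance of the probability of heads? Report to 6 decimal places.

0.004038

The Beta prior is conjugate to a Binomial/Bernoulli likelihood; the update adds successes to α and failures to β.
After batch 1: Beta(0.63+7, 1.20+31) = Beta(7.63, 32.20).
After batch 2: Beta(7.63+6, 32.20+3) = Beta(13.63, 35.20).
Var = αβ/((α+β)²(α+β+1)) = 13.63·35.20/(48.83²·49.83) = 0.004038.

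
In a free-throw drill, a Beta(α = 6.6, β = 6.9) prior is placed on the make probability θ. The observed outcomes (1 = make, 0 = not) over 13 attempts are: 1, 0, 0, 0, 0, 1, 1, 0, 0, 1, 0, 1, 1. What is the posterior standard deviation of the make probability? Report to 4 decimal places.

The Beta prior is conjugate to a Binomial/Bernoulli likelihood; the update adds successes to α and failures to β.
Posterior: Beta(α+k, β+n−k) = Beta(6.6+6, 6.9+7) = Beta(12.6, 13.9).
Var = αβ/((α+β)²(α+β+1)) = 12.6·13.9/(26.5²·27.5) = 0.00906903; SD = √0.00906903 = 0.0952.

0.0952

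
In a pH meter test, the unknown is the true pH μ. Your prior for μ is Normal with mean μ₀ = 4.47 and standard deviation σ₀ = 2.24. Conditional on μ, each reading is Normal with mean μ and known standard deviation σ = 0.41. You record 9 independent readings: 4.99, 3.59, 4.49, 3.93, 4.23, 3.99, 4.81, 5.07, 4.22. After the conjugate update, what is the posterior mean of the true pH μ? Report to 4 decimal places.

For Normal data with known variance σ², a Normal(μ₀, σ₀²) prior on μ is conjugate. Posterior precision = 1/σ₀² + n/σ²; posterior mean is the precision-weighted average of μ₀ and x̄.
Σxᵢ = 4.99 + 3.59 + 4.49 + 3.93 + 4.23 + 3.99 + 4.81 + 5.07 + 4.22 = 39.32, so n·x̄ = 39.32.
σ₀² = 2.24² = 5.0176, σ² = 0.41² = 0.1681; σ² + n·σ₀² = 0.1681 + 9·5.0176 = 45.3265.
Posterior mean = (μ₀/σ₀² + n·x̄/σ²)/(1/σ₀² + n/σ²) = (σ²·μ₀ + σ₀²·n·x̄)/(σ² + n·σ₀²) = (0.1681·4.47 + 5.0176·39.32)/45.3265 = 198.043439/45.3265 = 4.3693.

4.3693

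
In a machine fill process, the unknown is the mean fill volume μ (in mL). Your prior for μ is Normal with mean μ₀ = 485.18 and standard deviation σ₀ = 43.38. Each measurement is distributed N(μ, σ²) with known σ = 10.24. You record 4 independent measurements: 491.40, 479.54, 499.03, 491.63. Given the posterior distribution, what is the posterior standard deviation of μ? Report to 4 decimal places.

5.0847

For Normal data with known variance σ², a Normal(μ₀, σ₀²) prior on μ is conjugate. Posterior precision = 1/σ₀² + n/σ²; posterior mean is the precision-weighted average of μ₀ and x̄.
σ₀² = 43.38² = 1881.8244, σ² = 10.24² = 104.8576; σ² + n·σ₀² = 104.8576 + 4·1881.8244 = 7632.1552.
Posterior precision = 1/σ₀² + n/σ² = 1/1881.8244 + 4/104.8576 = (σ² + n·σ₀²)/(σ₀²σ²) = 7632.1552/(1881.8244·104.8576); posterior variance σₙ² = σ₀²σ²/(σ² + n·σ₀²) = 1881.8244·104.8576/7632.1552 = 25.854242.
Posterior SD = √σₙ² = √(1881.8244·104.8576/7632.1552) = 5.0847.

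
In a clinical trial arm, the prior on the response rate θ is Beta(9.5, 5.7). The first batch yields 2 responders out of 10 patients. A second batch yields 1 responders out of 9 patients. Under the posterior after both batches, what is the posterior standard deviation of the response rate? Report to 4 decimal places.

0.0812

The Beta prior is conjugate to a Binomial/Bernoulli likelihood; the update adds successes to α and failures to β.
After batch 1: Beta(9.5+2, 5.7+8) = Beta(11.5, 13.7).
After batch 2: Beta(11.5+1, 13.7+8) = Beta(12.5, 21.7).
Var = αβ/((α+β)²(α+β+1)) = 12.5·21.7/(34.2²·35.2) = 0.00658832; SD = √0.00658832 = 0.0812.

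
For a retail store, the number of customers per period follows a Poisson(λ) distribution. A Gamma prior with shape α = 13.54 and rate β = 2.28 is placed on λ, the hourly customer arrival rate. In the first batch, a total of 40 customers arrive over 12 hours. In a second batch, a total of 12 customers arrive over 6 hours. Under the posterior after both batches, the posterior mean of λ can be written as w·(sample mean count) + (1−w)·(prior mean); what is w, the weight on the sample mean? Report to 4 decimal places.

0.8876

With a Gamma(shape α, rate β) prior, the Poisson likelihood is conjugate: the posterior is Gamma(α + ΣXᵢ, β + n).
Total number of hours: n = 12 + 6 = 18.
Posterior mean = (α₀+S)/(β₀+n) = [n/(β₀+n)]·(S/n) + [β₀/(β₀+n)]·(α₀/β₀), so only n and β₀ enter the weight.
Weight on data w = n/(β₀+n) = 18/(2.28+18) = 18/20.28 = 0.8876.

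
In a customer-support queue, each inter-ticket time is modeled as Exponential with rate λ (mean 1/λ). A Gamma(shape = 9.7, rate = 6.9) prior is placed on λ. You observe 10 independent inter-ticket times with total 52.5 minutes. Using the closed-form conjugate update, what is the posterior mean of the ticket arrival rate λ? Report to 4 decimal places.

With a Gamma(shape α, rate β) prior on the exponential rate λ, the posterior after n observations with total T = Σxᵢ is Gamma(α+n, β+T).
Posterior: Gamma(9.7+10, 6.9+52.5) = Gamma(19.7, 59.4).
Posterior mean of λ = α/β = 19.7/59.4 = 0.3316.

0.3316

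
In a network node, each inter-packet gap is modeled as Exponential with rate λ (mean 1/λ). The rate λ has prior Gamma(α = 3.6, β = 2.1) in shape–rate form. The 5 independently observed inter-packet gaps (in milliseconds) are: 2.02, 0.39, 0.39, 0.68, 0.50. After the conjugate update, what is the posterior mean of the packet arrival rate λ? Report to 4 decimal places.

With a Gamma(shape α, rate β) prior on the exponential rate λ, the posterior after n observations with total T = Σxᵢ is Gamma(α+n, β+T).
Sum of observations T = 3.98 milliseconds; n = 5.
Posterior: Gamma(3.6+5, 2.1+3.98) = Gamma(8.6, 6.08).
Posterior mean of λ = α/β = 8.6/6.08 = 1.4145.

1.4145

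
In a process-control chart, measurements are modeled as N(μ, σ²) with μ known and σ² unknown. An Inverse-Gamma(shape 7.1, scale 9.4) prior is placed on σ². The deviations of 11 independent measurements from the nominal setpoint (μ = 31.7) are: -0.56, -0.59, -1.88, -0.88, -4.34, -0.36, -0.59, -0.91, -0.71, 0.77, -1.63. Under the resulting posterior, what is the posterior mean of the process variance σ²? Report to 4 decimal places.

With known mean μ and an Inverse-Gamma(α, β) prior on σ², the Normal likelihood is conjugate: posterior is Inv-Gamma(α + n/2, β + Σ(xᵢ−μ)²/2).
Σ(xᵢ−μ)² = (-0.56)² + (-0.59)² + (-1.88)² + (-0.88)² + (-4.34)² + (-0.36)² + (-0.59)² + (-0.91)² + (-0.71)² + (0.77)² + (-1.63)² = 28.8658.
Posterior: Inv-Gamma(7.1 + 11/2, 9.4 + 28.8658/2) = Inv-Gamma(12.60, 23.83290).
E[σ²|data] = β/(α−1) = 23.83290/11.60 = 2.0546.

2.0546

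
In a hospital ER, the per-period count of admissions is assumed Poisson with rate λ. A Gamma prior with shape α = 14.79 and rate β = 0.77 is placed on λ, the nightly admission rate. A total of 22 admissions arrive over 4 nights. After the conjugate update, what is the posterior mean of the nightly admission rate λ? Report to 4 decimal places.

7.7128

With a Gamma(shape α, rate β) prior, the Poisson likelihood is conjugate: the posterior is Gamma(α + ΣXᵢ, β + n).
Posterior: Gamma(α+S, β+n) = Gamma(14.79+22, 0.77+4) = Gamma(36.79, 4.77).
Posterior mean = α/β = 36.79/4.77 = 7.7128.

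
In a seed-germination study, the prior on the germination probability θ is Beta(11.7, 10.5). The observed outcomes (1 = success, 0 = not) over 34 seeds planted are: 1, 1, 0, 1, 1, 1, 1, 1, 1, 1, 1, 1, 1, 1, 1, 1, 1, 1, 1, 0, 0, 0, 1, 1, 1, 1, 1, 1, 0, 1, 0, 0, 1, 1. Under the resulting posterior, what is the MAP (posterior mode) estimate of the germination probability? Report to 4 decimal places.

The Beta prior is conjugate to a Binomial/Bernoulli likelihood; the update adds successes to α and failures to β.
Posterior: Beta(α+k, β+n−k) = Beta(11.7+27, 10.5+7) = Beta(38.7, 17.5).
Mode of Beta(a,b) for a,b>1 is (a−1)/(a+b−2) = 37.7/54.2 = 0.6956.

0.6956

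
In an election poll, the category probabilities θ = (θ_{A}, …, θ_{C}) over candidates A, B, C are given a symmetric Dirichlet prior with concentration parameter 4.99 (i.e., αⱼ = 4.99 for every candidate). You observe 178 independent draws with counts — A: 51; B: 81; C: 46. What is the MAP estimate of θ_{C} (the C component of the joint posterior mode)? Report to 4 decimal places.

0.2631

The Dirichlet prior is conjugate to the Multinomial likelihood: each posterior αⱼ = prior αⱼ + observed count nⱼ.
Posterior concentration: (55.99, 85.99, 50.99), total = 192.97.
Joint mode component: (α_{C}−1)/(Σα−K) = 49.99/189.97 = 0.2631.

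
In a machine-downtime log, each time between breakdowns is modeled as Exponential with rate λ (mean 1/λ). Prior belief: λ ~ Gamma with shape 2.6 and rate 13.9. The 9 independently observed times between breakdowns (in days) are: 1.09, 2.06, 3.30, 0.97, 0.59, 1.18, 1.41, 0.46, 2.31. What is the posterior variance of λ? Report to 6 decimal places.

With a Gamma(shape α, rate β) prior on the exponential rate λ, the posterior after n observations with total T = Σxᵢ is Gamma(α+n, β+T).
Sum of observations T = 13.37 days; n = 9.
Posterior: Gamma(2.6+9, 13.9+13.37) = Gamma(11.6, 27.27).
Var = α/β² = 0.015599.

0.015599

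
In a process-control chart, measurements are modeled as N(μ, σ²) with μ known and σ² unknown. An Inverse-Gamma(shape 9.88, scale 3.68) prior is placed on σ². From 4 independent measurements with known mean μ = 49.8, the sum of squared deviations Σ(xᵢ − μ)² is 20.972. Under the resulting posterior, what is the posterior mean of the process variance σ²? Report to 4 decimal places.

With known mean μ and an Inverse-Gamma(α, β) prior on σ², the Normal likelihood is conjugate: posterior is Inv-Gamma(α + n/2, β + Σ(xᵢ−μ)²/2).
Posterior: Inv-Gamma(9.88 + 4/2, 3.68 + 20.972/2) = Inv-Gamma(11.88, 14.1660).
E[σ²|data] = β/(α−1) = 14.1660/10.88 = 1.3020.

1.3020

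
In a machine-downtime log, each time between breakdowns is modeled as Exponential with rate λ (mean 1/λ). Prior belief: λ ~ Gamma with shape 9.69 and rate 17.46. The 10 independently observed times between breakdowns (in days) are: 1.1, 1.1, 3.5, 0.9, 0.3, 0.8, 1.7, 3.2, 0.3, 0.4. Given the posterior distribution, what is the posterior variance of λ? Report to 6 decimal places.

0.020810

With a Gamma(shape α, rate β) prior on the exponential rate λ, the posterior after n observations with total T = Σxᵢ is Gamma(α+n, β+T).
Sum of observations T = 13.3 days; n = 10.
Posterior: Gamma(9.69+10, 17.46+13.3) = Gamma(19.69, 30.76).
Var = α/β² = 0.020810.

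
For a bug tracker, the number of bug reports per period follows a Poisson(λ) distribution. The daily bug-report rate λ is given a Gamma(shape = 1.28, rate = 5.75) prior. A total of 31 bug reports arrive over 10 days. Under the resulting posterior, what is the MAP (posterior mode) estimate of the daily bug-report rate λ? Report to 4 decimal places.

With a Gamma(shape α, rate β) prior, the Poisson likelihood is conjugate: the posterior is Gamma(α + ΣXᵢ, β + n).
Posterior: Gamma(α+S, β+n) = Gamma(1.28+31, 5.75+10) = Gamma(32.28, 15.75).
Mode of Gamma(α,β) for α≥1 is (α−1)/β = 31.28/15.75 = 1.9860.

1.9860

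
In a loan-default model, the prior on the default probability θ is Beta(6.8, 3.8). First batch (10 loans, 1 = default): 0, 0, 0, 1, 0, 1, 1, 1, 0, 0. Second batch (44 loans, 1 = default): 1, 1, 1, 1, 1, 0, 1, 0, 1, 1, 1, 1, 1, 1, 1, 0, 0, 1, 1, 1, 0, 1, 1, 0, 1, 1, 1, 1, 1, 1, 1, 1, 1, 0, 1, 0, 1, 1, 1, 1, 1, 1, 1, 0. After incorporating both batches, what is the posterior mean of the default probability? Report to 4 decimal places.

0.7090

The Beta prior is conjugate to a Binomial/Bernoulli likelihood; the update adds successes to α and failures to β.
After batch 1: Beta(6.8+4, 3.8+6) = Beta(10.8, 9.8).
After batch 2: Beta(10.8+35, 9.8+9) = Beta(45.8, 18.8).
Posterior mean = α/(α+β) = 45.8/64.6 = 0.7090.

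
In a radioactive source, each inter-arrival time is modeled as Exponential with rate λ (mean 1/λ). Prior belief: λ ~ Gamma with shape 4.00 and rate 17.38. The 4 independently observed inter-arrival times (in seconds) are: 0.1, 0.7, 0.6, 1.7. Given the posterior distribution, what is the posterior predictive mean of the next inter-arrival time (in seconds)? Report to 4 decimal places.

2.9257

With a Gamma(shape α, rate β) prior on the exponential rate λ, the posterior after n observations with total T = Σxᵢ is Gamma(α+n, β+T).
Sum of observations T = 3.1 seconds; n = 4.
Posterior: Gamma(4.00+4, 17.38+3.1) = Gamma(8.00, 20.48).
The predictive distribution for the next observation is Lomax; its mean is β/(α−1) = 20.48/7.00 = 2.9257.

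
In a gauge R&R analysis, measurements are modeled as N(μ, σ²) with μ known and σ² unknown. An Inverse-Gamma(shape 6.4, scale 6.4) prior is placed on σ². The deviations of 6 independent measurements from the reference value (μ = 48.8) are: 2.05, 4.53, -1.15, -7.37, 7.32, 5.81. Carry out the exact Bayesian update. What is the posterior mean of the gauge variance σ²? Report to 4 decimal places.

10.7441

With known mean μ and an Inverse-Gamma(α, β) prior on σ², the Normal likelihood is conjugate: posterior is Inv-Gamma(α + n/2, β + Σ(xᵢ−μ)²/2).
Σ(xᵢ−μ)² = (2.05)² + (4.53)² + (-1.15)² + (-7.37)² + (7.32)² + (5.81)² = 167.7013.
Posterior: Inv-Gamma(6.4 + 6/2, 6.4 + 167.7013/2) = Inv-Gamma(9.40, 90.25065).
E[σ²|data] = β/(α−1) = 90.25065/8.40 = 10.7441.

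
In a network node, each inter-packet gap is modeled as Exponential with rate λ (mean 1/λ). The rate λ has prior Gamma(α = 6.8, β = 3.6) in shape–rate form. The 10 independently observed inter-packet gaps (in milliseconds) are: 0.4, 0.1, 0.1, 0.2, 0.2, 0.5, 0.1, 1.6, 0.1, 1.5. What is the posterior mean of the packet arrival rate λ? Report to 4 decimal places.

With a Gamma(shape α, rate β) prior on the exponential rate λ, the posterior after n observations with total T = Σxᵢ is Gamma(α+n, β+T).
Sum of observations T = 4.8 milliseconds; n = 10.
Posterior: Gamma(6.8+10, 3.6+4.8) = Gamma(16.8, 8.4).
Posterior mean of λ = α/β = 16.8/8.4 = 2.0000.

2.0000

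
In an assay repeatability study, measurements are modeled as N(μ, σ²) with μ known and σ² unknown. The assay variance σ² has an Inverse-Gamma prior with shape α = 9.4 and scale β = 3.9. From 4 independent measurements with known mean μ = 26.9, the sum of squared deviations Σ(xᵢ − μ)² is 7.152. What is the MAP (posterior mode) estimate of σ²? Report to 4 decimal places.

With known mean μ and an Inverse-Gamma(α, β) prior on σ², the Normal likelihood is conjugate: posterior is Inv-Gamma(α + n/2, β + Σ(xᵢ−μ)²/2).
Posterior: Inv-Gamma(9.4 + 4/2, 3.9 + 7.152/2) = Inv-Gamma(11.40, 7.4760).
Mode = β/(α+1) = 7.4760/12.40 = 0.6029.

0.6029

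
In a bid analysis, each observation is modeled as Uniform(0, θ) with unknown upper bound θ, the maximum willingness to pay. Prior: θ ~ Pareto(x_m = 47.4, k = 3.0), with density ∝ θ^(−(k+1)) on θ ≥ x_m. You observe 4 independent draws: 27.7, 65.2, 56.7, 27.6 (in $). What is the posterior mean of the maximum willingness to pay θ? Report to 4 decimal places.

76.0667

A Pareto(scale x_m, shape k) prior on the upper bound θ of Uniform(0, θ) is conjugate: posterior is Pareto(max(x_m, max xᵢ), k + n).
Sample maximum = 65.2; prior scale x_m = 47.4 → posterior scale = max = 65.2.
Posterior shape = 3.0 + 4 = 7.0.
E[θ|data] = k·x_m/(k−1) = 7.0·65.2/6.0 = 76.0667.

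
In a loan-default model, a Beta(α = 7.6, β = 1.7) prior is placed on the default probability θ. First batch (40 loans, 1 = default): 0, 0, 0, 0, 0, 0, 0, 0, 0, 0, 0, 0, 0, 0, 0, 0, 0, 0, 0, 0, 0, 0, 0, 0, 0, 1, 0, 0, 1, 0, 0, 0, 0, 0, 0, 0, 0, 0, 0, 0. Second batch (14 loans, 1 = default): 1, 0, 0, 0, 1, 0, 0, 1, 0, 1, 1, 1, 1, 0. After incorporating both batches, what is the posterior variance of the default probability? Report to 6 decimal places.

The Beta prior is conjugate to a Binomial/Bernoulli likelihood; the update adds successes to α and failures to β.
After batch 1: Beta(7.6+2, 1.7+38) = Beta(9.6, 39.7).
After batch 2: Beta(9.6+7, 39.7+7) = Beta(16.6, 46.7).
Var = αβ/((α+β)²(α+β+1)) = 16.6·46.7/(63.3²·64.3) = 0.003009.

0.003009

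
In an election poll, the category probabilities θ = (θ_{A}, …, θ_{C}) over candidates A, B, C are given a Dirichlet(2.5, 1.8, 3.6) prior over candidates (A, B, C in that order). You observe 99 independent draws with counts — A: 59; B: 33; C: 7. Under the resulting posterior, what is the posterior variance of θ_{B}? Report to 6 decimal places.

0.002035

The Dirichlet prior is conjugate to the Multinomial likelihood: each posterior αⱼ = prior αⱼ + observed count nⱼ.
Posterior concentration: (61.5, 34.8, 10.6), total = 106.9.
Var[θ_j] = α_j(Σα−α_j)/((Σα)²(Σα+1)) = 34.8·72.1/(106.9²·107.9) = 0.002035.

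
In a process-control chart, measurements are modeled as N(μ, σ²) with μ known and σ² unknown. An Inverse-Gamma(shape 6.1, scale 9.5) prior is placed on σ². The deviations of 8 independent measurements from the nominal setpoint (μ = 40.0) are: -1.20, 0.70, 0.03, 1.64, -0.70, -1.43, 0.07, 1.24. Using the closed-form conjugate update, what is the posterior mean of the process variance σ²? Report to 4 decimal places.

With known mean μ and an Inverse-Gamma(α, β) prior on σ², the Normal likelihood is conjugate: posterior is Inv-Gamma(α + n/2, β + Σ(xᵢ−μ)²/2).
Σ(xᵢ−μ)² = (-1.20)² + (0.70)² + (0.03)² + (1.64)² + (-0.70)² + (-1.43)² + (0.07)² + (1.24)² = 8.6979.
Posterior: Inv-Gamma(6.1 + 8/2, 9.5 + 8.6979/2) = Inv-Gamma(10.10, 13.84895).
E[σ²|data] = β/(α−1) = 13.84895/9.10 = 1.5219.

1.5219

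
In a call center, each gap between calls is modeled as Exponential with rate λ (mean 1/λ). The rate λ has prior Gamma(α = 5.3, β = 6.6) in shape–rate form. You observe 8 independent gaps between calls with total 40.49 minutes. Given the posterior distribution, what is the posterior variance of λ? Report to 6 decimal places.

0.005998

With a Gamma(shape α, rate β) prior on the exponential rate λ, the posterior after n observations with total T = Σxᵢ is Gamma(α+n, β+T).
Posterior: Gamma(5.3+8, 6.6+40.49) = Gamma(13.3, 47.09).
Var = α/β² = 0.005998.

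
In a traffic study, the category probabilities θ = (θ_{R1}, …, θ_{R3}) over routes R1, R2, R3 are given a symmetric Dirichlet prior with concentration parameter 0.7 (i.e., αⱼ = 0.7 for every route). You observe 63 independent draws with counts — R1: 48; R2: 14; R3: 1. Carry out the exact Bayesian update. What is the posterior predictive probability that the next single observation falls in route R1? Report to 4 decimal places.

The Dirichlet prior is conjugate to the Multinomial likelihood: each posterior αⱼ = prior αⱼ + observed count nⱼ.
Posterior concentration: (48.7, 14.7, 1.7), total = 65.1.
P(next = R1 | data) = α_{R1}/Σα = 0.7481.

0.7481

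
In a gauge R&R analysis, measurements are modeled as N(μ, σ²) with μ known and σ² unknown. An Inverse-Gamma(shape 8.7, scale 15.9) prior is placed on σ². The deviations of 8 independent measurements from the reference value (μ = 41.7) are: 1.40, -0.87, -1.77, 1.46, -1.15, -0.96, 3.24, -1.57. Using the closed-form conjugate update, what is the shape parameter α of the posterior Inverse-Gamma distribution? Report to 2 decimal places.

12.70

With known mean μ and an Inverse-Gamma(α, β) prior on σ², the Normal likelihood is conjugate: posterior is Inv-Gamma(α + n/2, β + Σ(xᵢ−μ)²/2).
Σ(xᵢ−μ)² = (1.40)² + (-0.87)² + (-1.77)² + (1.46)² + (-1.15)² + (-0.96)² + (3.24)² + (-1.57)² = 23.1880.
Posterior: Inv-Gamma(8.7 + 8/2, 15.9 + 23.1880/2) = Inv-Gamma(12.70, 27.49400).
Posterior α = 12.70.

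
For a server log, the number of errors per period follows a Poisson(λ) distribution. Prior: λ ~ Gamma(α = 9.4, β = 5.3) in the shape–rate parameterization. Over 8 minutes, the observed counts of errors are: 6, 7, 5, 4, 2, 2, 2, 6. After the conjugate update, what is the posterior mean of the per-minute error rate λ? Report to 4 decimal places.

With a Gamma(shape α, rate β) prior, the Poisson likelihood is conjugate: the posterior is Gamma(α + ΣXᵢ, β + n).
Sum of counts S = 34 over n = 8 minutes.
Posterior: Gamma(α+S, β+n) = Gamma(9.4+34, 5.3+8) = Gamma(43.4, 13.3).
Posterior mean = α/β = 43.4/13.3 = 3.2632.

3.2632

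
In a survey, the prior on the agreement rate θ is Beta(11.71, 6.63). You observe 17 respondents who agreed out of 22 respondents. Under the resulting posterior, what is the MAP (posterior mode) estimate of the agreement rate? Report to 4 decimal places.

0.7227

The Beta prior is conjugate to a Binomial/Bernoulli likelihood; the update adds successes to α and failures to β.
Posterior: Beta(α+k, β+n−k) = Beta(11.71+17, 6.63+5) = Beta(28.71, 11.63).
Mode of Beta(a,b) for a,b>1 is (a−1)/(a+b−2) = 27.71/38.34 = 0.7227.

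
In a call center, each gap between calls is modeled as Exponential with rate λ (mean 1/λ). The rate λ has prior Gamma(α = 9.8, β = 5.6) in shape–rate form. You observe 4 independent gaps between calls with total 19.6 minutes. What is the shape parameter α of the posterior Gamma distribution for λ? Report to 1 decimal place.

13.8

With a Gamma(shape α, rate β) prior on the exponential rate λ, the posterior after n observations with total T = Σxᵢ is Gamma(α+n, β+T).
Posterior: Gamma(9.8+4, 5.6+19.6) = Gamma(13.8, 25.2).
Posterior α = 13.8.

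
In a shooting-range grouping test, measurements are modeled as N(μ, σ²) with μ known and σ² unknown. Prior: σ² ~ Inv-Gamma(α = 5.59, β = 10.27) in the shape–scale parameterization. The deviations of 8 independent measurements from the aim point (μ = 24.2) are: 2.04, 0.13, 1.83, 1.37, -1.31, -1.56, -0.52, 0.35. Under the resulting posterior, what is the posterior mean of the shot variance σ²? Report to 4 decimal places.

2.0074

With known mean μ and an Inverse-Gamma(α, β) prior on σ², the Normal likelihood is conjugate: posterior is Inv-Gamma(α + n/2, β + Σ(xᵢ−μ)²/2).
Σ(xᵢ−μ)² = (2.04)² + (0.13)² + (1.83)² + (1.37)² + (-1.31)² + (-1.56)² + (-0.52)² + (0.35)² = 13.9469.
Posterior: Inv-Gamma(5.59 + 8/2, 10.27 + 13.9469/2) = Inv-Gamma(9.59, 17.24345).
E[σ²|data] = β/(α−1) = 17.24345/8.59 = 2.0074.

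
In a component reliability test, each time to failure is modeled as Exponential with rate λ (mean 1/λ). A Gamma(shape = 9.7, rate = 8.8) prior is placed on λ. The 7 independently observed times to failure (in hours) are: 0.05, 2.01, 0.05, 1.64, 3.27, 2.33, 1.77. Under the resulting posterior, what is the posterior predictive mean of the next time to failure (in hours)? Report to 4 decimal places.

With a Gamma(shape α, rate β) prior on the exponential rate λ, the posterior after n observations with total T = Σxᵢ is Gamma(α+n, β+T).
Sum of observations T = 11.12 hours; n = 7.
Posterior: Gamma(9.7+7, 8.8+11.12) = Gamma(16.7, 19.92).
The predictive distribution for the next observation is Lomax; its mean is β/(α−1) = 19.92/15.7 = 1.2688.

1.2688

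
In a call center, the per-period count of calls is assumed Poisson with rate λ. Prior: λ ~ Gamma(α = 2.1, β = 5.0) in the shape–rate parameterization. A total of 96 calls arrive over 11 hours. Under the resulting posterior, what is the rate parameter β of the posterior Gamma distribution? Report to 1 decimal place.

16.0

With a Gamma(shape α, rate β) prior, the Poisson likelihood is conjugate: the posterior is Gamma(α + ΣXᵢ, β + n).
Posterior: Gamma(α+S, β+n) = Gamma(2.1+96, 5.0+11) = Gamma(98.1, 16.0).
Posterior β = 16.0.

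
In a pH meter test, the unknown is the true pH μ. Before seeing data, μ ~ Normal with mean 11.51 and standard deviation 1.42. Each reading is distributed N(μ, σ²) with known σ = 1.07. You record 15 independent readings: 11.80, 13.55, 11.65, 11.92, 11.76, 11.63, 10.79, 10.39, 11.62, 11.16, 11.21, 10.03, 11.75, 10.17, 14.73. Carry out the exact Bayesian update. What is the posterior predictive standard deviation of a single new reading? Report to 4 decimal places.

1.1038

For Normal data with known variance σ², a Normal(μ₀, σ₀²) prior on μ is conjugate. Posterior precision = 1/σ₀² + n/σ²; posterior mean is the precision-weighted average of μ₀ and x̄.
σ₀² = 1.42² = 2.0164, σ² = 1.07² = 1.1449; σ² + n·σ₀² = 1.1449 + 15·2.0164 = 31.3909.
Posterior precision = 1/σ₀² + n/σ² = 1/2.0164 + 15/1.1449 = (σ² + n·σ₀²)/(σ₀²σ²) = 31.3909/(2.0164·1.1449); posterior variance σₙ² = σ₀²σ²/(σ² + n·σ₀²) = 2.0164·1.1449/31.3909 = 0.073543.
Predictive variance for one new observation = σₙ² + σ² = 2.0164·1.1449/31.3909 + 1.1449 = σ²·(σ₀² + 31.3909)/31.3909 = 1.1449·33.4073/31.3909 = 1.218443; SD = √(1.1449·33.4073/31.3909) = 1.1038.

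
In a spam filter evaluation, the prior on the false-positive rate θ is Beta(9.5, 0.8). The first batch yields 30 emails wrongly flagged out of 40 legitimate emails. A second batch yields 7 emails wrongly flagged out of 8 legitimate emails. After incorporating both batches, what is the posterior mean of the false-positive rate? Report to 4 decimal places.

The Beta prior is conjugate to a Binomial/Bernoulli likelihood; the update adds successes to α and failures to β.
After batch 1: Beta(9.5+30, 0.8+10) = Beta(39.5, 10.8).
After batch 2: Beta(39.5+7, 10.8+1) = Beta(46.5, 11.8).
Posterior mean = α/(α+β) = 46.5/58.3 = 0.7976.

0.7976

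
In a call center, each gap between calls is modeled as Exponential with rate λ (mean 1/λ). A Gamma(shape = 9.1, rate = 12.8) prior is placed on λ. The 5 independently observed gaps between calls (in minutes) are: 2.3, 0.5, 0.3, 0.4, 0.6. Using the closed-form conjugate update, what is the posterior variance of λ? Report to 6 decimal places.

0.049368

With a Gamma(shape α, rate β) prior on the exponential rate λ, the posterior after n observations with total T = Σxᵢ is Gamma(α+n, β+T).
Sum of observations T = 4.1 minutes; n = 5.
Posterior: Gamma(9.1+5, 12.8+4.1) = Gamma(14.1, 16.9).
Var = α/β² = 0.049368.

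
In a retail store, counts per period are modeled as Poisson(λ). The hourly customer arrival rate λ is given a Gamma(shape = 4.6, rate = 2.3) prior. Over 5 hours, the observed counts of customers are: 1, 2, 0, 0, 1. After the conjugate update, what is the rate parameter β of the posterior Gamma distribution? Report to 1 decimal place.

7.3

With a Gamma(shape α, rate β) prior, the Poisson likelihood is conjugate: the posterior is Gamma(α + ΣXᵢ, β + n).
Sum of counts S = 4 over n = 5 hours.
Posterior: Gamma(α+S, β+n) = Gamma(4.6+4, 2.3+5) = Gamma(8.6, 7.3).
Posterior β = 7.3.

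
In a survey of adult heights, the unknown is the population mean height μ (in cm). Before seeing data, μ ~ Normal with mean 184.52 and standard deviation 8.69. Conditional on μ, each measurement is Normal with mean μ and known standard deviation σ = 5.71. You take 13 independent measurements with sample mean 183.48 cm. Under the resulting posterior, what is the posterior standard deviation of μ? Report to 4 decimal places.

1.5580

For Normal data with known variance σ², a Normal(μ₀, σ₀²) prior on μ is conjugate. Posterior precision = 1/σ₀² + n/σ²; posterior mean is the precision-weighted average of μ₀ and x̄.
σ₀² = 8.69² = 75.5161, σ² = 5.71² = 32.6041; σ² + n·σ₀² = 32.6041 + 13·75.5161 = 1014.3134.
Posterior precision = 1/σ₀² + n/σ² = 1/75.5161 + 13/32.6041 = (σ² + n·σ₀²)/(σ₀²σ²) = 1014.3134/(75.5161·32.6041); posterior variance σₙ² = σ₀²σ²/(σ² + n·σ₀²) = 75.5161·32.6041/1014.3134 = 2.427390.
Posterior SD = √σₙ² = √(75.5161·32.6041/1014.3134) = 1.5580.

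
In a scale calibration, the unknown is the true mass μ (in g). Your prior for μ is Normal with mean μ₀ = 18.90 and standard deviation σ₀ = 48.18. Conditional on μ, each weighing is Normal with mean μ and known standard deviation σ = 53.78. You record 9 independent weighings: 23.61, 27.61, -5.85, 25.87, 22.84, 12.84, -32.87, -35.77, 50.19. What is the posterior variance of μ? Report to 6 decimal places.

For Normal data with known variance σ², a Normal(μ₀, σ₀²) prior on μ is conjugate. Posterior precision = 1/σ₀² + n/σ²; posterior mean is the precision-weighted average of μ₀ and x̄.
σ₀² = 48.18² = 2321.3124, σ² = 53.78² = 2892.2884; σ² + n·σ₀² = 2892.2884 + 9·2321.3124 = 23784.1.
Posterior precision = 1/σ₀² + n/σ² = 1/2321.3124 + 9/2892.2884 = (σ² + n·σ₀²)/(σ₀²σ²) = 23784.1/(2321.3124·2892.2884); posterior variance σₙ² = σ₀²σ²/(σ² + n·σ₀²) = 2321.3124·2892.2884/23784.1 = 282.285431.

282.285431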